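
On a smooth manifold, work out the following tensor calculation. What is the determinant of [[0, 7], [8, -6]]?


For a 2x2 matrix [[a, b], [c, d]], det = a*d - b*c.
a = 0, b = 7, c = 8, d = -6
a*d = 0 * -6 = 0
b*c = 7 * 8 = 56
det = 0 - 56 = -56

-56


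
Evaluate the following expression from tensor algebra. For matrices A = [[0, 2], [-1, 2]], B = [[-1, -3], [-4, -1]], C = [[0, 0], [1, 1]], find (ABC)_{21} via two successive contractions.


(ABC)_{21} = sum_m (AB)_{2m} C_{m1}. First compute row 2 of AB.
(AB)_{21} = -1*-1 + 2*-4 = -7
(AB)_{22} = -1*-3 + 2*-1 = 1
Now contract with column 1 of C:
(AB)_{21} * C_{11} = -7 * 0 = 0
(AB)_{22} * C_{21} = 1 * 1 = 1
(ABC)_{21} = 0 + 1 = 1

1


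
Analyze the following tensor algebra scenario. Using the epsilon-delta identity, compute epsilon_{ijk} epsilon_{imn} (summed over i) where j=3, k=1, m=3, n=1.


Using the identity: epsilon_{ijk} epsilon_{imn} = delta_{jm} delta_{kn} - delta_{jn} delta_{km}.
delta_{33} = 1
delta_{11} = 1
delta_{31} = 0
delta_{13} = 0
Result = 1 * 1 - 0 * 0 = 1 - 0 = 1

1


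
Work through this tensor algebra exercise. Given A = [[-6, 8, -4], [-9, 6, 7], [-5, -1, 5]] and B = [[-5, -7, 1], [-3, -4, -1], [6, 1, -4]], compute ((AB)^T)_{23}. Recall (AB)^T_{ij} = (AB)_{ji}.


(AB)^T_{ij} = (AB)_{ji} = sum_k A_{jk} B_{ki}.
For i=2, j=3 we need (AB)_{32}:
A_{31} * B_{12} = -5 * -7 = 35
A_{32} * B_{22} = -1 * -4 = 4
A_{33} * B_{32} = 5 * 1 = 5
Sum = 35 + 4 + 5 = 44

44


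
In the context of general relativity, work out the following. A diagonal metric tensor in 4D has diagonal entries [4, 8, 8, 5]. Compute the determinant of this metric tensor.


For a diagonal metric, the determinant is the product of diagonal entries.
Diagonal entries: 4, 8, 8, 5
det(g) = 4 * 8 * 8 * 5 = 1280

1280


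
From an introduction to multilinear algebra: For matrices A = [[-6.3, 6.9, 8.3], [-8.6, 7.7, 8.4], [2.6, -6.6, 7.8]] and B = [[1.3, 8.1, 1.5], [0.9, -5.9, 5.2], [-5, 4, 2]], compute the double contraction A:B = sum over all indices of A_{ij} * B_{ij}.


A:B = sum over all i,j of A_{ij} * B_{ij}.
Row 1: -6.3*1.3=-8.19, 6.9*8.1=55.89, 8.3*1.5=12.45 => row sum = 60.15
Row 2: -8.6*0.9=-7.74, 7.7*-5.9=-45.43, 8.4*5.2=43.68 => row sum = -9.49
Row 3: 2.6*-5=-13, -6.6*4=-26.4, 7.8*2=15.6 => row sum = -23.8
Total = 60.15 + -9.49 + -23.8 = 26.86

26.86


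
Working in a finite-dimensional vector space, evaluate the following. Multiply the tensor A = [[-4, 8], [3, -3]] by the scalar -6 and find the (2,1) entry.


Scalar multiplication: (cA)_{ij} = c * A_{ij}.
c = -6
A_{21} = 3
(cA)_{21} = -6 * 3 = -18

-18


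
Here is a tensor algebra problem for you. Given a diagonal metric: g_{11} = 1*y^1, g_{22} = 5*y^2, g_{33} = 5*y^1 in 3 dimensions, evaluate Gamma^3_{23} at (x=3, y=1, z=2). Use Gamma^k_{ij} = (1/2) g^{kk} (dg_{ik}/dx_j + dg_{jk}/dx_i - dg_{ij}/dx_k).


For a diagonal metric, Gamma^k_{ij} = (1/2) g^{kk} (dg_{ik}/dx_j + dg_{jk}/dx_i - dg_{ij}/dx_k).
The metric is diagonal, so g_{ab} = 0 for a != b.
At the given point: g_{11} = 1, g_{22} = 5, g_{33} = 5
g^{33} = 1/5
dg_{23}/dx_3 = 0 (off-diagonal)
dg_{33}/dx_2 = dg_{33}/dx_2 = 5
dg_{23}/dx_3 = 0 (off-diagonal)
Numerator = 0 + 5 - 0 = 5
Gamma^3_{23} = 5 / (2 * 5) = 1/2

1/2


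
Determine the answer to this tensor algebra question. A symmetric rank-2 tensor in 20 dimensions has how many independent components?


A symmetric rank-2 tensor in d dimensions has d(d+1)/2 independent components.
d = 20
d(d+1)/2 = 20 * 21 / 2 = 420 / 2 = 210

210


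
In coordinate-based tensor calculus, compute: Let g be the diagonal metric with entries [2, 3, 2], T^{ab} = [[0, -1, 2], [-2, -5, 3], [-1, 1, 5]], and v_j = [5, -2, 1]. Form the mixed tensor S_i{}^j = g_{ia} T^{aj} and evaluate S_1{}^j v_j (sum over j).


Step 1: lower the first index. For a diagonal metric, g_{ia} T^{aj} = g_{ii} T^{ij} (no sum on i).
g_{11} = 2
S_1{}^1 = 2 * T^{11} = 2 * 0 = 0
S_1{}^2 = 2 * T^{12} = 2 * -1 = -2
S_1{}^3 = 2 * T^{13} = 2 * 2 = 4
Step 2: contract S_1{}^j with v_j.
S_1{}^1 * v_1 = 0 * 5 = 0
S_1{}^2 * v_2 = -2 * -2 = 4
S_1{}^3 * v_3 = 4 * 1 = 4
Result = 0 + 4 + 4 = 8

8


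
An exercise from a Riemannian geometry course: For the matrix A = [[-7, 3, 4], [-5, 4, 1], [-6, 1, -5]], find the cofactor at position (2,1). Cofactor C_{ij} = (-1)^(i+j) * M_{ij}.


To find cofactor C_{21}, delete row 2 and column 1.
The resulting 2x2 submatrix is: [[3, 4], [1, -5]]
Minor M_{21} = 3*-5 - 4*1
  = -15 - 4 = -19
Sign = (-1)^(2+1) = (-1)^3 = -1
Cofactor C_{21} = -1 * -19 = 19

19


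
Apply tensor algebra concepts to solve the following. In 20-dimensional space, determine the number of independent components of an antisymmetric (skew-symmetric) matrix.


An antisymmetric rank-2 tensor satisfies A_{ij} = -A_{ji}, so diagonal entries are zero.
The independent components are the upper-triangular entries: C(n, 2) = n(n-1)/2.
n = 20
C(20, 2) = 20 * 19 / 2 = 380 / 2 = 190

190


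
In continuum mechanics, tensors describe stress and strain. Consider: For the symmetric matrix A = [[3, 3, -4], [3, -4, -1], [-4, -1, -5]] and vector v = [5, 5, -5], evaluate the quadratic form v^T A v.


First compute Av:
(Av)_1 = 3*5 + 3*5 + -4*-5 = 50
(Av)_2 = 3*5 + -4*5 + -1*-5 = 0
(Av)_3 = -4*5 + -1*5 + -5*-5 = 0
Av = [50, 0, 0]
Then v^T (Av) = 5*50 + 5*0 + -5*0
= 250 + 0 + 0 = 250

250


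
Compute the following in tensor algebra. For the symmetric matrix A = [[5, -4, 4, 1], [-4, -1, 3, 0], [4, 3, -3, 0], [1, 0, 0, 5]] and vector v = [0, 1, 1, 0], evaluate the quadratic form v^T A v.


First compute Av:
(Av)_1 = 5*0 + -4*1 + 4*1 + 1*0 = 0
(Av)_2 = -4*0 + -1*1 + 3*1 + 0*0 = 2
(Av)_3 = 4*0 + 3*1 + -3*1 + 0*0 = 0
(Av)_4 = 1*0 + 0*1 + 0*1 + 5*0 = 0
Av = [0, 2, 0, 0]
Then v^T (Av) = 0*0 + 1*2 + 1*0 + 0*0
= 0 + 2 + 0 + 0 = 2

2


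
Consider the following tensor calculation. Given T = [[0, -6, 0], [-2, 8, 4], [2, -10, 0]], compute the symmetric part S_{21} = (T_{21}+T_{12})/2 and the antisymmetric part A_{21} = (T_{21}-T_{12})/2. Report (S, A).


T_{21} = -2
T_{12} = -6
S_{21} = (-2 + -6)/2 = -8/2 = -4
A_{21} = (-2 - -6)/2 = 4/2 = 2
Check: S + A = -4 + 2 = -2 = T_{21}.

(-4, 2)


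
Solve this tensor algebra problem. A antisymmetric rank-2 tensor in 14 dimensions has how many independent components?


A antisymmetric rank-2 tensor in d dimensions has d(d-1)/2 independent components.
d = 14
d(d-1)/2 = 14 * 13 / 2 = 182 / 2 = 91

91


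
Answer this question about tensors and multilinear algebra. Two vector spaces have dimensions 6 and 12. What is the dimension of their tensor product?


The dimension of a tensor product is the product of dimensions.
dim(V) = 6, dim(W) = 12
dim(V (x) W) = 6 * 12 = 72

72


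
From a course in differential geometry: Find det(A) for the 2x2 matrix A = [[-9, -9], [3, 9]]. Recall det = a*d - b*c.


For a 2x2 matrix [[a, b], [c, d]], det = a*d - b*c.
a = -9, b = -9, c = 3, d = 9
a*d = -9 * 9 = -81
b*c = -9 * 3 = -27
det = -81 - -27 = -54

-54


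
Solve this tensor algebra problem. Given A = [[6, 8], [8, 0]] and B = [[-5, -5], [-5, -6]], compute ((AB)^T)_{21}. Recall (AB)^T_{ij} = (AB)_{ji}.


(AB)^T_{ij} = (AB)_{ji} = sum_k A_{jk} B_{ki}.
For i=2, j=1 we need (AB)_{12}:
A_{11} * B_{12} = 6 * -5 = -30
A_{12} * B_{22} = 8 * -6 = -48
Sum = -30 + -48 = -78

-78


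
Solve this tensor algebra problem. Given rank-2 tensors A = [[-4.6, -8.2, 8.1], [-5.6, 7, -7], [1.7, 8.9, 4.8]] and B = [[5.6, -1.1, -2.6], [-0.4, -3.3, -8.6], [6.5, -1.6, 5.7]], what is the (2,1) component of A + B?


Tensor addition is component-wise: (A + B)_{ij} = A_{ij} + B_{ij}.
A_{21} = -5.6
B_{21} = -0.4
(A + B)_{21} = -5.6 + -0.4 = -6

-6


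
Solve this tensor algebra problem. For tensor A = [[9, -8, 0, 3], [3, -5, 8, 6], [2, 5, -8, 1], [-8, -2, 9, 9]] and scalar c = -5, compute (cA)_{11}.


Scalar multiplication: (cA)_{ij} = c * A_{ij}.
c = -5
A_{11} = 9
(cA)_{11} = -5 * 9 = -45

-45


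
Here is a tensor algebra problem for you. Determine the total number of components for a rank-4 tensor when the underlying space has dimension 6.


The number of components of a rank-r tensor in d dimensions is d^r.
Here d = 6 and r = 4.
6^4 = 1296

1296


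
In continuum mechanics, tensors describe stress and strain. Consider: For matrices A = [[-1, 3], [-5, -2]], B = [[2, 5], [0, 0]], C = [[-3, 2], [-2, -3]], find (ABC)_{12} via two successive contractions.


(ABC)_{12} = sum_m (AB)_{1m} C_{m2}. First compute row 1 of AB.
(AB)_{11} = -1*2 + 3*0 = -2
(AB)_{12} = -1*5 + 3*0 = -5
Now contract with column 2 of C:
(AB)_{11} * C_{12} = -2 * 2 = -4
(AB)_{12} * C_{22} = -5 * -3 = 15
(ABC)_{12} = -4 + 15 = 11

11


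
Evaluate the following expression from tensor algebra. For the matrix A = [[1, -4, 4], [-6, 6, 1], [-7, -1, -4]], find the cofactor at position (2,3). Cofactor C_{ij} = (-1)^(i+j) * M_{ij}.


To find cofactor C_{23}, delete row 2 and column 3.
The resulting 2x2 submatrix is: [[1, -4], [-7, -1]]
Minor M_{23} = 1*-1 - -4*-7
  = -1 - 28 = -29
Sign = (-1)^(2+3) = (-1)^5 = -1
Cofactor C_{23} = -1 * -29 = 29

29


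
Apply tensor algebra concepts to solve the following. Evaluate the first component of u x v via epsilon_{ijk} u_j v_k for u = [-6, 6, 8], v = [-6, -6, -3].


(u x v)_1 = sum_{j,k} epsilon_{1jk} u_j v_k. Only permutations of (1,2,3) contribute; the two non-zero terms are:
eps_{123} u_2 v_3 = 1 * 6 * -3 = -18
eps_{132} u_3 v_2 = -1 * 8 * -6 = 48
(u x v)_1 = 30

30


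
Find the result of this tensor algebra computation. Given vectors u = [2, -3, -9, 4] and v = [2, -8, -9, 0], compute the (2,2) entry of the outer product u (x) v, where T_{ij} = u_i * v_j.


The outer product entry T_{ij} = u_i * v_j.
We need i=2, j=2.
u_2 = -3, v_2 = -8
T_{2,2} = -3 * -8 = 24

24


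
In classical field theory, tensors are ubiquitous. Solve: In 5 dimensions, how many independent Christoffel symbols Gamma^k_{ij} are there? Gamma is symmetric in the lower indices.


Christoffel symbols Gamma^k_{ij} are symmetric in i,j, so there are d * d(d+1)/2 independent symbols.
d = 5
d(d+1)/2 = 5 * 6 / 2 = 15
Total = 5 * 15 = 75

75


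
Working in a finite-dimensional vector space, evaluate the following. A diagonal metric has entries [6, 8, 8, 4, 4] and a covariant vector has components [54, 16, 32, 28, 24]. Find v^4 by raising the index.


To raise an index with a diagonal metric: v^i = v_i / g_{ii}.
For index 4: v_4 = 28, g_{44} = 4
v^4 = 28 / 4 = 7

7


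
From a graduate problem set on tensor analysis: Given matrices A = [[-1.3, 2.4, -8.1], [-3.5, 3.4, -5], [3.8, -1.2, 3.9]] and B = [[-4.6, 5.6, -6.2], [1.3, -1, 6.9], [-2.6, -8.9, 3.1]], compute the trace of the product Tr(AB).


Tr(AB) = sum_i (AB)_{ii} where (AB)_{ii} = sum_k A_{ik} B_{ki}.
(AB)_{11} = -1.3*-4.6 + 2.4*1.3 + -8.1*-2.6 = 30.16
(AB)_{22} = -3.5*5.6 + 3.4*-1 + -5*-8.9 = 21.5
(AB)_{33} = 3.8*-6.2 + -1.2*6.9 + 3.9*3.1 = -19.75
Tr(AB) = 30.16 + 21.5 + -19.75 = 31.91

31.91


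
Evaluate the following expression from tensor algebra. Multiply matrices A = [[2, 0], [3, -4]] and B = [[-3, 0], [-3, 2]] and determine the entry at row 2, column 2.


(AB)_{ij} = sum_k A_{ik} B_{kj}.
For i=2, j=2:
A_{21} * B_{12} = 3 * 0 = 0
A_{22} * B_{22} = -4 * 2 = -8
Sum = 0 + -8 = -8

-8


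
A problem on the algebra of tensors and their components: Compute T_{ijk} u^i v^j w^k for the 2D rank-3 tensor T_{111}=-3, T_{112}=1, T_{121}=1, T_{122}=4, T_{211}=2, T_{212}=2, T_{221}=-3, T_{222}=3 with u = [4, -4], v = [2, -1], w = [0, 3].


S = sum over i,j,k of T_{ijk} u_i v_j w_k. Expanding all 8 terms:
T_{111}*u_1*v_1*w_1 = -3*4*2*0 = 0  (running total: 0)
T_{112}*u_1*v_1*w_2 = 1*4*2*3 = 24  (running total: 24)
T_{121}*u_1*v_2*w_1 = 1*4*-1*0 = 0  (running total: 24)
T_{122}*u_1*v_2*w_2 = 4*4*-1*3 = -48  (running total: -24)
T_{211}*u_2*v_1*w_1 = 2*-4*2*0 = 0  (running total: -24)
T_{212}*u_2*v_1*w_2 = 2*-4*2*3 = -48  (running total: -72)
T_{221}*u_2*v_2*w_1 = -3*-4*-1*0 = 0  (running total: -72)
T_{222}*u_2*v_2*w_2 = 3*-4*-1*3 = 36  (running total: -36)
S = -36

-36


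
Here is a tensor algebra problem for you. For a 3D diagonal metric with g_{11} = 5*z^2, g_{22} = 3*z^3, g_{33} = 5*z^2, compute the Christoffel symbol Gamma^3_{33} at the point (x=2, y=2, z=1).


For a diagonal metric, Gamma^k_{ij} = (1/2) g^{kk} (dg_{ik}/dx_j + dg_{jk}/dx_i - dg_{ij}/dx_k).
The metric is diagonal, so g_{ab} = 0 for a != b.
At the given point: g_{11} = 5, g_{22} = 3, g_{33} = 5
g^{33} = 1/5
dg_{33}/dx_3 = dg_{33}/dx_3 = 10
dg_{33}/dx_3 = dg_{33}/dx_3 = 10
dg_{33}/dx_3 = dg_{33}/dx_3 = 10
Numerator = 10 + 10 - 10 = 10
Gamma^3_{33} = 10 / (2 * 5) = 1

1


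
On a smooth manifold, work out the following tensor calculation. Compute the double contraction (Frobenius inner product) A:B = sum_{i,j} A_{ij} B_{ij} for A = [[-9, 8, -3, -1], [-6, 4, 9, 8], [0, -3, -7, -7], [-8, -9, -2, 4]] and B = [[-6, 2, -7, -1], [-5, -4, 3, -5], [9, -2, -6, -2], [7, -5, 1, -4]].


A:B = sum over all i,j of A_{ij} * B_{ij}.
Row 1: -9*-6=54, 8*2=16, -3*-7=21, -1*-1=1 => row sum = 92
Row 2: -6*-5=30, 4*-4=-16, 9*3=27, 8*-5=-40 => row sum = 1
Row 3: 0*9=0, -3*-2=6, -7*-6=42, -7*-2=14 => row sum = 62
Row 4: -8*7=-56, -9*-5=45, -2*1=-2, 4*-4=-16 => row sum = -29
Total = 92 + 1 + 62 + -29 = 126

126


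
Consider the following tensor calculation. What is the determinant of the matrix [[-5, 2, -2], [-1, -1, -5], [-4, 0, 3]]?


Expanding along the first row, det(A) = a11*M_11 - a12*M_12 + a13*M_13, where M_1j is the (1,j) minor.
Minor M_11 = -1*3 - -5*0 = -3
Minor M_12 = -1*3 - -5*-4 = -23
Minor M_13 = -1*0 - -1*-4 = -4
det = -5*(-3) - 2*(-23) + -2*(-4)
    = 15 - -46 + 8
    = 69

69


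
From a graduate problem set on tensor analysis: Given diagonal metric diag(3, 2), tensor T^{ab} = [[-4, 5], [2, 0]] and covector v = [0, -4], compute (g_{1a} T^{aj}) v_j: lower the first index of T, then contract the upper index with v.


Step 1: lower the first index. For a diagonal metric, g_{ia} T^{aj} = g_{ii} T^{ij} (no sum on i).
g_{11} = 3
S_1{}^1 = 3 * T^{11} = 3 * -4 = -12
S_1{}^2 = 3 * T^{12} = 3 * 5 = 15
Step 2: contract S_1{}^j with v_j.
S_1{}^1 * v_1 = -12 * 0 = 0
S_1{}^2 * v_2 = 15 * -4 = -60
Result = 0 + -60 = -60

-60


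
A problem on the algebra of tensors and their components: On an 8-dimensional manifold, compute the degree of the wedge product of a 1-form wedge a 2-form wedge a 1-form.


The degree of a wedge product is the sum of the degrees of the individual forms.
Degrees: 1, 2, 1
Total degree = 1 + 2 + 1 = 4

4


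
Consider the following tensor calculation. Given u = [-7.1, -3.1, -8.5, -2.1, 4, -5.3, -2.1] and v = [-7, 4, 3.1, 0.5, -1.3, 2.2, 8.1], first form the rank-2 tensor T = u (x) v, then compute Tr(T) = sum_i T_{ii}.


The outer product gives T_{ij} = u_i v_j.
The trace (contraction) is Tr(T) = sum_i T_{ii} = sum_i u_i v_i.
Diagonal entries:
T_{11} = u_1 * v_1 = -7.1 * -7 = 49.7
T_{22} = u_2 * v_2 = -3.1 * 4 = -12.4
T_{33} = u_3 * v_3 = -8.5 * 3.1 = -26.35
T_{44} = u_4 * v_4 = -2.1 * 0.5 = -1.05
T_{55} = u_5 * v_5 = 4 * -1.3 = -5.2
T_{66} = u_6 * v_6 = -5.3 * 2.2 = -11.66
T_{77} = u_7 * v_7 = -2.1 * 8.1 = -17.01
Tr(T) = 49.7 + -12.4 + -26.35 + -1.05 + -5.2 + -11.66 + -17.01 = -23.97

-23.97


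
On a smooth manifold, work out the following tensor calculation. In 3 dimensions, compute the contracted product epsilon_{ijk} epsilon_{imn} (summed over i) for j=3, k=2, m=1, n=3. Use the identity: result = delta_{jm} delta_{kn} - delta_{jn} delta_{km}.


Using the identity: epsilon_{ijk} epsilon_{imn} = delta_{jm} delta_{kn} - delta_{jn} delta_{km}.
delta_{31} = 0
delta_{23} = 0
delta_{33} = 1
delta_{21} = 0
Result = 0 * 0 - 1 * 0 = 0 - 0 = 0

0


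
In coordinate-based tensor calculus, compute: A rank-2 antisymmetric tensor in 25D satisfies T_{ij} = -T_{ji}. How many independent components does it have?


An antisymmetric rank-2 tensor satisfies A_{ij} = -A_{ji}, so diagonal entries are zero.
The independent components are the upper-triangular entries: C(n, 2) = n(n-1)/2.
n = 25
C(25, 2) = 25 * 24 / 2 = 600 / 2 = 300

300


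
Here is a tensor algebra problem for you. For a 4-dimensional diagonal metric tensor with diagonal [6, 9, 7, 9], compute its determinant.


For a diagonal metric, the determinant is the product of diagonal entries.
Diagonal entries: 6, 9, 7, 9
det(g) = 6 * 9 * 7 * 9 = 3402

3402


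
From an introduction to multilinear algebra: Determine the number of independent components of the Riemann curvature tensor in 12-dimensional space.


The Riemann tensor in d dimensions has d^2(d^2 - 1)/12 independent components.
d = 12, so d^2 = 144
d^2 - 1 = 143
d^2(d^2 - 1) = 144 * 143 = 20592
Divide by 12: 20592 / 12 = 1716

1716


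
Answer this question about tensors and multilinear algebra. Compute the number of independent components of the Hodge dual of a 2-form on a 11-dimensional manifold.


The Hodge dual of a p-form on an n-dimensional manifold is an (n-p)-form.
n = 11, p = 2, so dual degree = 11 - 2 = 9
The number of components is C(n, n-p) = C(11, 9) = 55

55


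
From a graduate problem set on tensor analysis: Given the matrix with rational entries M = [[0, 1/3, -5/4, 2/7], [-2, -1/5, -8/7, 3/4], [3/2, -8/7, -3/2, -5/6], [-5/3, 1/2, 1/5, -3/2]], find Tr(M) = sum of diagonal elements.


The trace is the sum of diagonal entries.
Diagonal: M[1,1] = 0, M[2,2] = -1/5, M[3,3] = -3/2, M[4,4] = -3/2
Tr(M) = 0 + -1/5 + -3/2 + -3/2
Computing step by step:
After adding M[1,1]: 0
After adding M[2,2]: -1/5
After adding M[3,3]: -17/10
After adding M[4,4]: -16/5
Tr(M) = -16/5

-16/5


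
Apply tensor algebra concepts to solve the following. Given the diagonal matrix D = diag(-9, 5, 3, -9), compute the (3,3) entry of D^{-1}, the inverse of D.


For a diagonal matrix, the inverse has entries (D^{-1})_{ii} = 1/d_{ii}.
The diagonal entries are: d_{11} = -9, d_{22} = 5, d_{33} = 3, d_{44} = -9
We need (D^{-1})_{33} = 1/d_{33} = 1/3 = 1/3

1/3


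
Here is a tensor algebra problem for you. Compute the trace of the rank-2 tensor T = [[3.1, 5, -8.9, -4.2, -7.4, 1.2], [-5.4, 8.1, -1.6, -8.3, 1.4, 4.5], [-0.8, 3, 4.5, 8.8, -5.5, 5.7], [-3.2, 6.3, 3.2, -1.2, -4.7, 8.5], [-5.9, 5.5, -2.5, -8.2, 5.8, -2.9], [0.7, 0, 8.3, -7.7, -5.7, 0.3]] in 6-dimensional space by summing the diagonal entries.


The contraction (trace) of a rank-2 tensor is the sum of its diagonal elements.
Diagonal entries: A[1,1] = 3.1, A[2,2] = 8.1, A[3,3] = 4.5, A[4,4] = -1.2, A[5,5] = 5.8, A[6,6] = 0.3
Tr(A) = 3.1 + 8.1 + 4.5 + -1.2 + 5.8 + 0.3 = 20.6

20.6


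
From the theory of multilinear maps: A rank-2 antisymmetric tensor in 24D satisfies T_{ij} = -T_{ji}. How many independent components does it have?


An antisymmetric rank-2 tensor satisfies A_{ij} = -A_{ji}, so diagonal entries are zero.
The independent components are the upper-triangular entries: C(n, 2) = n(n-1)/2.
n = 24
C(24, 2) = 24 * 23 / 2 = 552 / 2 = 276

276


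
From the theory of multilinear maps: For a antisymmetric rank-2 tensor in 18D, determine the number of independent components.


A antisymmetric rank-2 tensor in d dimensions has d(d-1)/2 independent components.
d = 18
d(d-1)/2 = 18 * 17 / 2 = 306 / 2 = 153

153


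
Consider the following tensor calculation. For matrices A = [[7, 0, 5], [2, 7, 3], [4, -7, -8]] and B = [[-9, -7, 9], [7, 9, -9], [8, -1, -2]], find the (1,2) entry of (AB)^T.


(AB)^T_{ij} = (AB)_{ji} = sum_k A_{jk} B_{ki}.
For i=1, j=2 we need (AB)_{21}:
A_{21} * B_{11} = 2 * -9 = -18
A_{22} * B_{21} = 7 * 7 = 49
A_{23} * B_{31} = 3 * 8 = 24
Sum = -18 + 49 + 24 = 55

55


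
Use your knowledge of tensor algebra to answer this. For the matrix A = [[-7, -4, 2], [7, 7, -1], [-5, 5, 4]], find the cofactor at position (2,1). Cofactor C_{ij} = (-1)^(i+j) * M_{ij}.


To find cofactor C_{21}, delete row 2 and column 1.
The resulting 2x2 submatrix is: [[-4, 2], [5, 4]]
Minor M_{21} = -4*4 - 2*5
  = -16 - 10 = -26
Sign = (-1)^(2+1) = (-1)^3 = -1
Cofactor C_{21} = -1 * -26 = 26

26


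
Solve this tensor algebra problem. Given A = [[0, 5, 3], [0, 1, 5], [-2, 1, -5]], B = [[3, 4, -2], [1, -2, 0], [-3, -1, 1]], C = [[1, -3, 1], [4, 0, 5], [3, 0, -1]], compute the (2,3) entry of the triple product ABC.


(ABC)_{23} = sum_m (AB)_{2m} C_{m3}. First compute row 2 of AB.
(AB)_{21} = 0*3 + 1*1 + 5*-3 = -14
(AB)_{22} = 0*4 + 1*-2 + 5*-1 = -7
(AB)_{23} = 0*-2 + 1*0 + 5*1 = 5
Now contract with column 3 of C:
(AB)_{21} * C_{13} = -14 * 1 = -14
(AB)_{22} * C_{23} = -7 * 5 = -35
(AB)_{23} * C_{33} = 5 * -1 = -5
(ABC)_{23} = -14 + -35 + -5 = -54

-54


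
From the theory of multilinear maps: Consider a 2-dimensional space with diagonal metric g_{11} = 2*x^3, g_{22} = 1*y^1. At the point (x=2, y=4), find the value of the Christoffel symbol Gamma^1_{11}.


For a diagonal metric, Gamma^k_{ij} = (1/2) g^{kk} (dg_{ik}/dx_j + dg_{jk}/dx_i - dg_{ij}/dx_k).
The metric is diagonal, so g_{ab} = 0 for a != b.
At the given point: g_{11} = 16, g_{22} = 4
g^{11} = 1/16
dg_{11}/dx_1 = dg_{11}/dx_1 = 24
dg_{11}/dx_1 = dg_{11}/dx_1 = 24
dg_{11}/dx_1 = dg_{11}/dx_1 = 24
Numerator = 24 + 24 - 24 = 24
Gamma^1_{11} = 24 / (2 * 16) = 3/4

3/4


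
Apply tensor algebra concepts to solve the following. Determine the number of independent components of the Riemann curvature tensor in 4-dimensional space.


The Riemann tensor in d dimensions has d^2(d^2 - 1)/12 independent components.
d = 4, so d^2 = 16
d^2 - 1 = 15
d^2(d^2 - 1) = 16 * 15 = 240
Divide by 12: 240 / 12 = 20

20


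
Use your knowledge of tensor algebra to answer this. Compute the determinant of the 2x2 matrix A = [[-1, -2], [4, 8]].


For a 2x2 matrix [[a, b], [c, d]], det = a*d - b*c.
a = -1, b = -2, c = 4, d = 8
a*d = -1 * 8 = -8
b*c = -2 * 4 = -8
det = -8 - -8 = 0

0


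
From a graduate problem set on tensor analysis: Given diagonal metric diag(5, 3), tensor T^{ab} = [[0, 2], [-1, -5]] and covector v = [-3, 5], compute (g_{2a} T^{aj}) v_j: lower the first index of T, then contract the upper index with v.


Step 1: lower the first index. For a diagonal metric, g_{ia} T^{aj} = g_{ii} T^{ij} (no sum on i).
g_{22} = 3
S_2{}^1 = 3 * T^{21} = 3 * -1 = -3
S_2{}^2 = 3 * T^{22} = 3 * -5 = -15
Step 2: contract S_2{}^j with v_j.
S_2{}^1 * v_1 = -3 * -3 = 9
S_2{}^2 * v_2 = -15 * 5 = -75
Result = 9 + -75 = -66

-66


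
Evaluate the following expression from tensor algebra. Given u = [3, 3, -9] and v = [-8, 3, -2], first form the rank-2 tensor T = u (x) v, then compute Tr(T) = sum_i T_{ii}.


The outer product gives T_{ij} = u_i v_j.
The trace (contraction) is Tr(T) = sum_i T_{ii} = sum_i u_i v_i.
Diagonal entries:
T_{11} = u_1 * v_1 = 3 * -8 = -24
T_{22} = u_2 * v_2 = 3 * 3 = 9
T_{33} = u_3 * v_3 = -9 * -2 = 18
Tr(T) = -24 + 9 + 18 = 3

3


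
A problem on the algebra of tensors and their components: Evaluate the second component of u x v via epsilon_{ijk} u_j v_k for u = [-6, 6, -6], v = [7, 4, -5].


(u x v)_2 = sum_{j,k} epsilon_{2jk} u_j v_k. Only permutations of (1,2,3) contribute; the two non-zero terms are:
eps_{213} u_1 v_3 = -1 * -6 * -5 = -30
eps_{231} u_3 v_1 = 1 * -6 * 7 = -42
(u x v)_2 = -72

-72


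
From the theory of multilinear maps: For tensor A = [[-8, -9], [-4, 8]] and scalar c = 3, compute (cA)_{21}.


Scalar multiplication: (cA)_{ij} = c * A_{ij}.
c = 3
A_{21} = -4
(cA)_{21} = 3 * -4 = -12

-12


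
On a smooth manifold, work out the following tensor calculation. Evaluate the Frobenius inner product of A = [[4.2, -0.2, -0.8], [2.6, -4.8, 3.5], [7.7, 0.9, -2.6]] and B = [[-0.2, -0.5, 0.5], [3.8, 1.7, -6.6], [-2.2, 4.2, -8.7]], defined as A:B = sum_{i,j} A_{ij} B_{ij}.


A:B = sum over all i,j of A_{ij} * B_{ij}.
Row 1: 4.2*-0.2=-0.84, -0.2*-0.5=0.1, -0.8*0.5=-0.4 => row sum = -1.14
Row 2: 2.6*3.8=9.88, -4.8*1.7=-8.16, 3.5*-6.6=-23.1 => row sum = -21.38
Row 3: 7.7*-2.2=-16.94, 0.9*4.2=3.78, -2.6*-8.7=22.62 => row sum = 9.46
Total = -1.14 + -21.38 + 9.46 = -13.06

-13.06


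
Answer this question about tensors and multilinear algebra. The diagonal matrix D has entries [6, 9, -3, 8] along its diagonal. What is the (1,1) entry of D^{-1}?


For a diagonal matrix, the inverse has entries (D^{-1})_{ii} = 1/d_{ii}.
The diagonal entries are: d_{11} = 6, d_{22} = 9, d_{33} = -3, d_{44} = 8
We need (D^{-1})_{11} = 1/d_{11} = 1/6 = 1/6

1/6


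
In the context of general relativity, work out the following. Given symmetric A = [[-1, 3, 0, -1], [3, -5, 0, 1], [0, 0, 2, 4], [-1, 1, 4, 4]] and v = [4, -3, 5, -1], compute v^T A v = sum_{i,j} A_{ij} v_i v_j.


First compute Av:
(Av)_1 = -1*4 + 3*-3 + 0*5 + -1*-1 = -12
(Av)_2 = 3*4 + -5*-3 + 0*5 + 1*-1 = 26
(Av)_3 = 0*4 + 0*-3 + 2*5 + 4*-1 = 6
(Av)_4 = -1*4 + 1*-3 + 4*5 + 4*-1 = 9
Av = [-12, 26, 6, 9]
Then v^T (Av) = 4*-12 + -3*26 + 5*6 + -1*9
= -48 + -78 + 30 + -9 = -105

-105


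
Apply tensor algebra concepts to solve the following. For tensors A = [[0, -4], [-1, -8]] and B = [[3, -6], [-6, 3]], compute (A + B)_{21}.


Tensor addition is component-wise: (A + B)_{ij} = A_{ij} + B_{ij}.
A_{21} = -1
B_{21} = -6
(A + B)_{21} = -1 + -6 = -7

-7


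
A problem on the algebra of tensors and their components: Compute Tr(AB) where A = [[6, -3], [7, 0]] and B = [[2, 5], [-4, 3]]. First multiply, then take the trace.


Tr(AB) = sum_i (AB)_{ii} where (AB)_{ii} = sum_k A_{ik} B_{ki}.
(AB)_{11} = 6*2 + -3*-4 = 24
(AB)_{22} = 7*5 + 0*3 = 35
Tr(AB) = 24 + 35 = 59

59


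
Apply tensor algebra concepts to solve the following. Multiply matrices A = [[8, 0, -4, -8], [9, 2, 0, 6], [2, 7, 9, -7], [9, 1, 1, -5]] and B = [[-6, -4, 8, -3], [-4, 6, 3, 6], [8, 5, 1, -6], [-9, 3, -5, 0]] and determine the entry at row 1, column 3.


(AB)_{ij} = sum_k A_{ik} B_{kj}.
For i=1, j=3:
A_{11} * B_{13} = 8 * 8 = 64
A_{12} * B_{23} = 0 * 3 = 0
A_{13} * B_{33} = -4 * 1 = -4
A_{14} * B_{43} = -8 * -5 = 40
Sum = 64 + 0 + -4 + 40 = 100

100


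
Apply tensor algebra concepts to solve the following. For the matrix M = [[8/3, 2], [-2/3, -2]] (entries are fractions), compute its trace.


The trace is the sum of diagonal entries.
Diagonal: M[1,1] = 8/3, M[2,2] = -2
Tr(M) = 8/3 + -2
Computing step by step:
After adding M[1,1]: 8/3
After adding M[2,2]: 2/3
Tr(M) = 2/3

2/3


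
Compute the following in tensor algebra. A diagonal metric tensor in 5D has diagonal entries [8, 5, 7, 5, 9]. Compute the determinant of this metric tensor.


For a diagonal metric, the determinant is the product of diagonal entries.
Diagonal entries: 8, 5, 7, 5, 9
det(g) = 8 * 5 * 7 * 5 * 9 = 12600

12600


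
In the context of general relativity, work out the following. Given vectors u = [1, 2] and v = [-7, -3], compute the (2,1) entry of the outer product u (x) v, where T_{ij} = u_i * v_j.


The outer product entry T_{ij} = u_i * v_j.
We need i=2, j=1.
u_2 = 2, v_1 = -7
T_{2,1} = 2 * -7 = -14

-14


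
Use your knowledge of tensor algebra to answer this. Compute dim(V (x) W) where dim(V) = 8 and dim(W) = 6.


The dimension of a tensor product is the product of dimensions.
dim(V) = 8, dim(W) = 6
dim(V (x) W) = 8 * 6 = 48

48


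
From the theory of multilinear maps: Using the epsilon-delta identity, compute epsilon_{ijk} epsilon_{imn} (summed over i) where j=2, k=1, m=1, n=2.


Using the identity: epsilon_{ijk} epsilon_{imn} = delta_{jm} delta_{kn} - delta_{jn} delta_{km}.
delta_{21} = 0
delta_{12} = 0
delta_{22} = 1
delta_{11} = 1
Result = 0 * 0 - 1 * 1 = 0 - 1 = -1

-1


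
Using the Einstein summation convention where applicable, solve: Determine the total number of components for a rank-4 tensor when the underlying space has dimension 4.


The number of components of a rank-r tensor in d dimensions is d^r.
Here d = 4 and r = 4.
4^4 = 256

256


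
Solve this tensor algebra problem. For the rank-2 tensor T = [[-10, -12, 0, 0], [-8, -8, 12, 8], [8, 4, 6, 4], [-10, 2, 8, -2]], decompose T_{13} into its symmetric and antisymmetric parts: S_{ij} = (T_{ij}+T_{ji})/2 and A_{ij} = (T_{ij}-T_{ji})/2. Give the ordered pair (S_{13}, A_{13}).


T_{13} = 0
T_{31} = 8
S_{13} = (0 + 8)/2 = 8/2 = 4
A_{13} = (0 - 8)/2 = -8/2 = -4
Check: S + A = 4 + -4 = 0 = T_{13}.

(4, -4)


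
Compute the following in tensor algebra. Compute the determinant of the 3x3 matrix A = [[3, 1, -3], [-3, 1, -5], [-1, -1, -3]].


Expanding along the first row, det(A) = a11*M_11 - a12*M_12 + a13*M_13, where M_1j is the (1,j) minor.
Minor M_11 = 1*-3 - -5*-1 = -8
Minor M_12 = -3*-3 - -5*-1 = 4
Minor M_13 = -3*-1 - 1*-1 = 4
det = 3*(-8) - 1*(4) + -3*(4)
    = -24 - 4 + -12
    = -40

-40


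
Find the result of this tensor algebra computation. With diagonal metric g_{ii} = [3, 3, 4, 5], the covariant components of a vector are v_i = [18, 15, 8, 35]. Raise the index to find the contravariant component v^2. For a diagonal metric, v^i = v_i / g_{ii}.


To raise an index with a diagonal metric: v^i = v_i / g_{ii}.
For index 2: v_2 = 15, g_{22} = 3
v^2 = 15 / 3 = 5

5


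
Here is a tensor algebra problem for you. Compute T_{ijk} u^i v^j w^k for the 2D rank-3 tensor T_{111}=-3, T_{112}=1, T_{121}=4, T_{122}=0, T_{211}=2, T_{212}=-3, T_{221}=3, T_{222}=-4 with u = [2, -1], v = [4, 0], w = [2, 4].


S = sum over i,j,k of T_{ijk} u_i v_j w_k. Expanding all 8 terms:
T_{111}*u_1*v_1*w_1 = -3*2*4*2 = -48  (running total: -48)
T_{112}*u_1*v_1*w_2 = 1*2*4*4 = 32  (running total: -16)
T_{121}*u_1*v_2*w_1 = 4*2*0*2 = 0  (running total: -16)
T_{122}*u_1*v_2*w_2 = 0*2*0*4 = 0  (running total: -16)
T_{211}*u_2*v_1*w_1 = 2*-1*4*2 = -16  (running total: -32)
T_{212}*u_2*v_1*w_2 = -3*-1*4*4 = 48  (running total: 16)
T_{221}*u_2*v_2*w_1 = 3*-1*0*2 = 0  (running total: 16)
T_{222}*u_2*v_2*w_2 = -4*-1*0*4 = 0  (running total: 16)
S = 16

16


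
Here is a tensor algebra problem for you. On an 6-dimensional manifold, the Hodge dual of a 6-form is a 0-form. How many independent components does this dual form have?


The Hodge dual of a p-form on an n-dimensional manifold is an (n-p)-form.
n = 6, p = 6, so dual degree = 6 - 6 = 0
The number of components is C(n, n-p) = C(6, 0) = 1

1


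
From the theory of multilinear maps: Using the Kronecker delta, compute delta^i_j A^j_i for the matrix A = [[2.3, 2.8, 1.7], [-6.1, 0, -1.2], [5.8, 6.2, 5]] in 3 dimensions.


The contraction (trace) of a rank-2 tensor is the sum of its diagonal elements.
Diagonal entries: A[1,1] = 2.3, A[2,2] = 0, A[3,3] = 5
Tr(A) = 2.3 + 0 + 5 = 7.3

7.3


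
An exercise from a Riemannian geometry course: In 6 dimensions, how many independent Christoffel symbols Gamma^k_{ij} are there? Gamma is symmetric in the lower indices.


Christoffel symbols Gamma^k_{ij} are symmetric in i,j, so there are d * d(d+1)/2 independent symbols.
d = 6
d(d+1)/2 = 6 * 7 / 2 = 21
Total = 6 * 21 = 126

126


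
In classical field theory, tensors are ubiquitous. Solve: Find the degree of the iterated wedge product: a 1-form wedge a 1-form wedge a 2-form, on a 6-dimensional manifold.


The degree of a wedge product is the sum of the degrees of the individual forms.
Degrees: 1, 1, 2
Total degree = 1 + 1 + 2 = 4

4


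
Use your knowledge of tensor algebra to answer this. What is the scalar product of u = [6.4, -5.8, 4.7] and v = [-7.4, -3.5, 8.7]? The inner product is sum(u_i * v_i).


The inner product u . v = sum of u_i * v_i.
Term-by-term: 6.4 * -7.4, -5.8 * -3.5, 4.7 * 8.7
Products: -47.36, 20.3, 40.89
Sum = -47.36 + 20.3 + 40.89 = 13.83

13.83


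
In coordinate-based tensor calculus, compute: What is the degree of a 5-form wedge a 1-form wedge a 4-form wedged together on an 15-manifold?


The degree of a wedge product is the sum of the degrees of the individual forms.
Degrees: 5, 1, 4
Total degree = 5 + 1 + 4 = 10

10


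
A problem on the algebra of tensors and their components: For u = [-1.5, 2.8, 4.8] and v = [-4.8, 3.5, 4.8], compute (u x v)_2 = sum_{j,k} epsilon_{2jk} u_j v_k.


(u x v)_2 = sum_{j,k} epsilon_{2jk} u_j v_k. Only permutations of (1,2,3) contribute; the two non-zero terms are:
eps_{213} u_1 v_3 = -1 * -1.5 * 4.8 = 7.2
eps_{231} u_3 v_1 = 1 * 4.8 * -4.8 = -23.04
(u x v)_2 = -15.84

-15.84


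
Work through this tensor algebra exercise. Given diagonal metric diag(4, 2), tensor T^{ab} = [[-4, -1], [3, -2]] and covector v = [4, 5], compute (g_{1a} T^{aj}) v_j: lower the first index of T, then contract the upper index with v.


Step 1: lower the first index. For a diagonal metric, g_{ia} T^{aj} = g_{ii} T^{ij} (no sum on i).
g_{11} = 4
S_1{}^1 = 4 * T^{11} = 4 * -4 = -16
S_1{}^2 = 4 * T^{12} = 4 * -1 = -4
Step 2: contract S_1{}^j with v_j.
S_1{}^1 * v_1 = -16 * 4 = -64
S_1{}^2 * v_2 = -4 * 5 = -20
Result = -64 + -20 = -84

-84


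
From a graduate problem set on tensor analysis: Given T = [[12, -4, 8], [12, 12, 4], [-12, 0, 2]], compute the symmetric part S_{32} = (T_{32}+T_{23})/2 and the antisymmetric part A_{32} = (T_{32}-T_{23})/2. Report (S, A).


T_{32} = 0
T_{23} = 4
S_{32} = (0 + 4)/2 = 4/2 = 2
A_{32} = (0 - 4)/2 = -4/2 = -2
Check: S + A = 2 + -2 = 0 = T_{32}.

(2, -2)


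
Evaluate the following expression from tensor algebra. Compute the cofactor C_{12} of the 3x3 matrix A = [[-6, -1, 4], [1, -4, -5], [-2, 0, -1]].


To find cofactor C_{12}, delete row 1 and column 2.
The resulting 2x2 submatrix is: [[1, -5], [-2, -1]]
Minor M_{12} = 1*-1 - -5*-2
  = -1 - 10 = -11
Sign = (-1)^(1+2) = (-1)^3 = -1
Cofactor C_{12} = -1 * -11 = 11

11


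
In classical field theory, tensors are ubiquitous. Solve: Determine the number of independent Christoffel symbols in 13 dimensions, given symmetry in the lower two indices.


Christoffel symbols Gamma^k_{ij} are symmetric in i,j, so there are d * d(d+1)/2 independent symbols.
d = 13
d(d+1)/2 = 13 * 14 / 2 = 91
Total = 13 * 91 = 1183

1183


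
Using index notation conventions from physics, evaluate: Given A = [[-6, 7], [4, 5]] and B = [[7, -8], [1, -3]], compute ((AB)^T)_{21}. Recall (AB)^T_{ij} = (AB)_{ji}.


(AB)^T_{ij} = (AB)_{ji} = sum_k A_{jk} B_{ki}.
For i=2, j=1 we need (AB)_{12}:
A_{11} * B_{12} = -6 * -8 = 48
A_{12} * B_{22} = 7 * -3 = -21
Sum = 48 + -21 = 27

27


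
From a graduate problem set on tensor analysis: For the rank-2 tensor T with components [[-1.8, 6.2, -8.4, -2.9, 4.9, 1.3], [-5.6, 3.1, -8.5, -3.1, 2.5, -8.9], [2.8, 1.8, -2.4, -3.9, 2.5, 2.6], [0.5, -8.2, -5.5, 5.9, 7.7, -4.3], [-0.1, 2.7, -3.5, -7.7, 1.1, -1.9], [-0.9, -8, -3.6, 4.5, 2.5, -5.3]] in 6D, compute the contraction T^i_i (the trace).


The contraction (trace) of a rank-2 tensor is the sum of its diagonal elements.
Diagonal entries: A[1,1] = -1.8, A[2,2] = 3.1, A[3,3] = -2.4, A[4,4] = 5.9, A[5,5] = 1.1, A[6,6] = -5.3
Tr(A) = -1.8 + 3.1 + -2.4 + 5.9 + 1.1 + -5.3 = 0.6

0.6


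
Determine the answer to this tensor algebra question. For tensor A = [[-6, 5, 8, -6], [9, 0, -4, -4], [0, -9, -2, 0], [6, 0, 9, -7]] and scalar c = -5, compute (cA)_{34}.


Scalar multiplication: (cA)_{ij} = c * A_{ij}.
c = -5
A_{34} = 0
(cA)_{34} = -5 * 0 = 0

0


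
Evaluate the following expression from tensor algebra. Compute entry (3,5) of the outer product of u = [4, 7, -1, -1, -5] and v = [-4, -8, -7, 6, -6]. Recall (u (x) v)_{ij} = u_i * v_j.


The outer product entry T_{ij} = u_i * v_j.
We need i=3, j=5.
u_3 = -1, v_5 = -6
T_{3,5} = -1 * -6 = 6

6


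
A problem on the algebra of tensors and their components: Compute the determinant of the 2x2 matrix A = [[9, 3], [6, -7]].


For a 2x2 matrix [[a, b], [c, d]], det = a*d - b*c.
a = 9, b = 3, c = 6, d = -7
a*d = 9 * -7 = -63
b*c = 3 * 6 = 18
det = -63 - 18 = -81

-81


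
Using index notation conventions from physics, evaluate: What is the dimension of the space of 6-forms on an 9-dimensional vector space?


The dimension of the space of p-forms on an n-dimensional space is C(n, p).
n = 9, p = 6
C(9, 6) = 9! / (6! * 3!) = 84

84


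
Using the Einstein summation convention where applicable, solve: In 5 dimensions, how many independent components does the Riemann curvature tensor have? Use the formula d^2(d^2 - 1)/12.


The Riemann tensor in d dimensions has d^2(d^2 - 1)/12 independent components.
d = 5, so d^2 = 25
d^2 - 1 = 24
d^2(d^2 - 1) = 25 * 24 = 600
Divide by 12: 600 / 12 = 50

50


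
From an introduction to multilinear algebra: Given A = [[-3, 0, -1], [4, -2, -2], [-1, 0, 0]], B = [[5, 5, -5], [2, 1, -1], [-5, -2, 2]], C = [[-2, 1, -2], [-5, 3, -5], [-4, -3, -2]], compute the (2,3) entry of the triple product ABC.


(ABC)_{23} = sum_m (AB)_{2m} C_{m3}. First compute row 2 of AB.
(AB)_{21} = 4*5 + -2*2 + -2*-5 = 26
(AB)_{22} = 4*5 + -2*1 + -2*-2 = 22
(AB)_{23} = 4*-5 + -2*-1 + -2*2 = -22
Now contract with column 3 of C:
(AB)_{21} * C_{13} = 26 * -2 = -52
(AB)_{22} * C_{23} = 22 * -5 = -110
(AB)_{23} * C_{33} = -22 * -2 = 44
(ABC)_{23} = -52 + -110 + 44 = -118

-118


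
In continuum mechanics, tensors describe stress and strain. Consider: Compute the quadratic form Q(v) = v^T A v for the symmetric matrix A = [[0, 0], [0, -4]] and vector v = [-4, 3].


First compute Av:
(Av)_1 = 0*-4 + 0*3 = 0
(Av)_2 = 0*-4 + -4*3 = -12
Av = [0, -12]
Then v^T (Av) = -4*0 + 3*-12
= 0 + -36 = -36

-36


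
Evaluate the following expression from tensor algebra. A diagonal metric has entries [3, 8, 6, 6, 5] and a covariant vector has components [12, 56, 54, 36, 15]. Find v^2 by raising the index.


To raise an index with a diagonal metric: v^i = v_i / g_{ii}.
For index 2: v_2 = 56, g_{22} = 8
v^2 = 56 / 8 = 7

7


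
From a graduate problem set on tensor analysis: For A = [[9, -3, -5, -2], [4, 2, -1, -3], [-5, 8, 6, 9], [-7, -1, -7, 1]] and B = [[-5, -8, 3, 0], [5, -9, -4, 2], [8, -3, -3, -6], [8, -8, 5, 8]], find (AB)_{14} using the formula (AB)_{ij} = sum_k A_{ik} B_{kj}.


(AB)_{ij} = sum_k A_{ik} B_{kj}.
For i=1, j=4:
A_{11} * B_{14} = 9 * 0 = 0
A_{12} * B_{24} = -3 * 2 = -6
A_{13} * B_{34} = -5 * -6 = 30
A_{14} * B_{44} = -2 * 8 = -16
Sum = 0 + -6 + 30 + -16 = 8

8


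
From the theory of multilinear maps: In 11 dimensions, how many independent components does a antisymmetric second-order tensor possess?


A antisymmetric rank-2 tensor in d dimensions has d(d-1)/2 independent components.
d = 11
d(d-1)/2 = 11 * 10 / 2 = 110 / 2 = 55

55


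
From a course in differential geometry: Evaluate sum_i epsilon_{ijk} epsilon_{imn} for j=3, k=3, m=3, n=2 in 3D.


Using the identity: epsilon_{ijk} epsilon_{imn} = delta_{jm} delta_{kn} - delta_{jn} delta_{km}.
delta_{33} = 1
delta_{32} = 0
delta_{32} = 0
delta_{33} = 1
Result = 1 * 0 - 0 * 1 = 0 - 0 = 0

0


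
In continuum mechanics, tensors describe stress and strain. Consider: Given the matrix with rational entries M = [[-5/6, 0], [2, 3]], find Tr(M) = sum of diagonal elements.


The trace is the sum of diagonal entries.
Diagonal: M[1,1] = -5/6, M[2,2] = 3
Tr(M) = -5/6 + 3
Computing step by step:
After adding M[1,1]: -5/6
After adding M[2,2]: 13/6
Tr(M) = 13/6

13/6


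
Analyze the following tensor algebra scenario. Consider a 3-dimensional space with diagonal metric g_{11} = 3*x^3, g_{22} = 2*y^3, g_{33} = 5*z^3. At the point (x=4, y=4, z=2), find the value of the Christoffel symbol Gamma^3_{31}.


For a diagonal metric, Gamma^k_{ij} = (1/2) g^{kk} (dg_{ik}/dx_j + dg_{jk}/dx_i - dg_{ij}/dx_k).
The metric is diagonal, so g_{ab} = 0 for a != b.
At the given point: g_{11} = 192, g_{22} = 128, g_{33} = 40
g^{33} = 1/40
dg_{33}/dx_1 = dg_{33}/dx_1 = 0
dg_{13}/dx_3 = 0 (off-diagonal)
dg_{31}/dx_3 = 0 (off-diagonal)
Numerator = 0 + 0 - 0 = 0
Gamma^3_{31} = 0 / (2 * 40) = 0

0


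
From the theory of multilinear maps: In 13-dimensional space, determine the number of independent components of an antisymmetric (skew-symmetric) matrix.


An antisymmetric rank-2 tensor satisfies A_{ij} = -A_{ji}, so diagonal entries are zero.
The independent components are the upper-triangular entries: C(n, 2) = n(n-1)/2.
n = 13
C(13, 2) = 13 * 12 / 2 = 156 / 2 = 78

78


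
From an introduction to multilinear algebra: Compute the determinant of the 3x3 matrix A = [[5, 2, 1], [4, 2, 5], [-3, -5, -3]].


Expanding along the first row, det(A) = a11*M_11 - a12*M_12 + a13*M_13, where M_1j is the (1,j) minor.
Minor M_11 = 2*-3 - 5*-5 = 19
Minor M_12 = 4*-3 - 5*-3 = 3
Minor M_13 = 4*-5 - 2*-3 = -14
det = 5*(19) - 2*(3) + 1*(-14)
    = 95 - 6 + -14
    = 75

75
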